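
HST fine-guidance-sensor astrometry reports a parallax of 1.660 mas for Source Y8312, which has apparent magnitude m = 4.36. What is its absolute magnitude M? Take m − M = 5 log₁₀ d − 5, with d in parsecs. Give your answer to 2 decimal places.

M = -4.54

d = 1/p = 1/0.001660″ = 602.41 pc.
m − M = 5 log₁₀(602.41) − 5 = 13.8995 − 5 = 8.8995.
M = m − (m − M) = 4.36 − 8.8995 = -4.54.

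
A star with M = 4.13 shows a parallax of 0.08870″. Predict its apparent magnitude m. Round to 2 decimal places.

d = 1/p = 1/0.08870″ = 11.274 pc.
m − M = 5 log₁₀ d − 5 = 5 log₁₀(11.274) − 5 = 5.2604 − 5 = 0.2604.
m = M + (m − M) = 4.13 + 0.2604 = 4.39.

m = 4.39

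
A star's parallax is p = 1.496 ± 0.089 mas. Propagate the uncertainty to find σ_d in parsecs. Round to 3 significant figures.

39.8 pc

d = 1/p, so σ_d = σ_p / p².
σ_d = 0.0000890 / (0.001496)² = 0.0000890 / 0.000002238 = 39.768 pc.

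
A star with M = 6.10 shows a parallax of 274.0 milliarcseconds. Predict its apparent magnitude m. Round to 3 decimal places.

m = 3.911

d = 1/p = 1/0.2740″ = 3.6496 pc.
m − M = 5 log₁₀ d − 5 = 5 log₁₀(3.6496) − 5 = 2.8112 − 5 = -2.1888.
m = M + (m − M) = 6.10 + (-2.1888) = 3.911.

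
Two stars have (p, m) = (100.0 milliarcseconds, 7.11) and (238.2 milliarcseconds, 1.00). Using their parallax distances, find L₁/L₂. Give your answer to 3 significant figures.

d₁ = 1/p₁ = 1/0.1000″ = 10 pc; d₂ = 1/p₂ = 1/0.2382″ = 4.1982 pc.
M₁ = m₁ − 5 log₁₀ d₁ + 5 = 7.11 − 5.0000 + 5 = 7.1100.
M₂ = 1.00 − 3.1153 + 5 = 2.8847.
L₁/L₂ = 10^(0.4(M₂ − M₁)) = 10^(0.4 × (-4.2253)) = 10^(-1.69012) = 0.020412.

L₁/L₂ = 0.0204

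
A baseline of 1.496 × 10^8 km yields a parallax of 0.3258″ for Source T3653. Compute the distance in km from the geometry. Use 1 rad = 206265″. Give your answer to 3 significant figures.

θ = 0.3258″ = 0.3258/206265 = 1.5795 × 10^-6 rad.
d = B/θ = (1.496 × 10^8) / (1.5795 × 10^-6) = 9.4714 × 10^13 km.

9.47 × 10^13 km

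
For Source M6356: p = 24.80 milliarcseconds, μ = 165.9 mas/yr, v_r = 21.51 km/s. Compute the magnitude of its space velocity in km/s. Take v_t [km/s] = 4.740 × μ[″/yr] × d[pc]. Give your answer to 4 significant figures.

d = 1/p = 1/0.02480″ = 40.323 pc.
μ = 165.9 mas/yr = 0.1659 ″/yr.
v_t = 4.740 μ d = 4.740 × 0.1659 × 40.323 = 31.709 km/s.
v = √(v_r² + v_t²) = √(21.51² + 31.709²) = √1468.14 = 38.316 km/s.

38.32 km/s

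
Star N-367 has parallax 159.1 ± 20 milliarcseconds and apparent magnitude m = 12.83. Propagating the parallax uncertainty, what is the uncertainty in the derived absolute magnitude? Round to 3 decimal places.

σ_M = 0.273 mag

M = m − 5 log₁₀ d + 5 = m + 5 log₁₀ p + 5, so ∂M/∂p = 5/(p ln 10).
σ_M = (5/ln 10) · (σ_p/p) = 2.1715 × 20/159.1 = 2.1715 × 0.12571 = 0.27298.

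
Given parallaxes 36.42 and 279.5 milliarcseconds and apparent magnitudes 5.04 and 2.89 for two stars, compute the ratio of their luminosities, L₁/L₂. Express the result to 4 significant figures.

d₁ = 1/p₁ = 1/0.03642″ = 27.457 pc; d₂ = 1/p₂ = 1/0.2795″ = 3.5778 pc.
M₁ = m₁ − 5 log₁₀ d₁ + 5 = 5.04 − 7.1933 + 5 = 2.8467.
M₂ = 2.89 − 2.7681 + 5 = 5.1219.
L₁/L₂ = 10^(0.4(M₂ − M₁)) = 10^(0.4 × 2.2752) = 10^0.91008 = 8.1298.

L₁/L₂ = 8.130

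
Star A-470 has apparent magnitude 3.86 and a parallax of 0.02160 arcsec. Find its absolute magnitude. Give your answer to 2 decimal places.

d = 1/p = 1/0.02160″ = 46.296 pc.
m − M = 5 log₁₀(46.296) − 5 = 8.3277 − 5 = 3.3277.
M = m − (m − M) = 3.86 − 3.3277 = 0.53.

M = 0.53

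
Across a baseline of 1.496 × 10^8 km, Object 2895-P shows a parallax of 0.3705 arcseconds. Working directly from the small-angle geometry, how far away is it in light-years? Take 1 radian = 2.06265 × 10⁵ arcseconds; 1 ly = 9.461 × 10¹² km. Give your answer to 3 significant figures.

8.80 ly

θ = 0.3705″ = 0.3705/206265 = 1.7962 × 10^-6 rad.
d = B/θ = (1.496 × 10^8) / (1.7962 × 10^-6) = 8.3287 × 10^13 km = (8.3287 × 10^13) / (9.461 × 10^12) ly = 8.8032 ly.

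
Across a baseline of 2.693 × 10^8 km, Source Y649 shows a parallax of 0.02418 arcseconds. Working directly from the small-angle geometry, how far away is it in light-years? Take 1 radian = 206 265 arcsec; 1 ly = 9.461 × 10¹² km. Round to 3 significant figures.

243 ly

θ = 0.02418″ = 0.02418/206265 = 1.1723 × 10^-7 rad.
d = B/θ = (2.693 × 10^8) / (1.1723 × 10^-7) = 2.2972 × 10^15 km = (2.2972 × 10^15) / (9.461 × 10^12) ly = 242.81 ly.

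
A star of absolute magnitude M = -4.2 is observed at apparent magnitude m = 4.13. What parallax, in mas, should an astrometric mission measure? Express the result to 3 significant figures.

2.16 mas

m − M = 4.13 − (-4.2) = 8.33.
d = 10^((m−M)/5 + 1) = 10^2.666 = 463.45 pc.
p = 1/d = 1/463.45 = 0.0021577 arcsec = 2.1577 mas.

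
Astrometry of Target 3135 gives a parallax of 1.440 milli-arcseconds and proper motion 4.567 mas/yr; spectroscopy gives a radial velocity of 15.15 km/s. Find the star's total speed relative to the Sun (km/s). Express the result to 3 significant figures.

d = 1/p = 1/0.001440″ = 694.44 pc.
μ = 4.567 mas/yr = 0.004567 ″/yr.
v_t = 4.740 μ d = 4.740 × 0.004567 × 694.44 = 15.033 km/s.
v = √(v_r² + v_t²) = √(15.15² + 15.033²) = √455.514 = 21.343 km/s.

21.3 km/s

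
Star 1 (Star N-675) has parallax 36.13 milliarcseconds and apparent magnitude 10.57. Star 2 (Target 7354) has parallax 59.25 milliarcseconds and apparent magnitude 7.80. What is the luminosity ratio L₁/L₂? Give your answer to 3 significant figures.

d₁ = 1/p₁ = 1/0.03613″ = 27.678 pc; d₂ = 1/p₂ = 1/0.05925″ = 16.878 pc.
M₁ = m₁ − 5 log₁₀ d₁ + 5 = 10.57 − 7.2107 + 5 = 8.3593.
M₂ = 7.80 − 6.1366 + 5 = 6.6634.
L₁/L₂ = 10^(0.4(M₂ − M₁)) = 10^(0.4 × (-1.6959)) = 10^(-0.67836) = 0.20972.

L₁/L₂ = 0.210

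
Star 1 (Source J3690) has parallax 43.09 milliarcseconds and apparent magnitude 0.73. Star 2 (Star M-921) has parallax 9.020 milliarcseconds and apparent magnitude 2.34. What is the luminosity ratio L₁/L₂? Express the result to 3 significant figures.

d₁ = 1/p₁ = 1/0.04309″ = 23.207 pc; d₂ = 1/p₂ = 1/0.009020″ = 110.86 pc.
M₁ = m₁ − 5 log₁₀ d₁ + 5 = 0.73 − 6.8281 + 5 = -1.0981.
M₂ = 2.34 − 10.2239 + 5 = -2.8839.
L₁/L₂ = 10^(0.4(M₂ − M₁)) = 10^(0.4 × (-1.7858)) = 10^(-0.71432) = 0.19305.

L₁/L₂ = 0.193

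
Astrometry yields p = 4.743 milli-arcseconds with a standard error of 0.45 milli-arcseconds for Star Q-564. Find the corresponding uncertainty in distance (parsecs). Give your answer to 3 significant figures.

d = 1/p, so σ_d = σ_p / p².
σ_d = 0.000450 / (0.004743)² = 0.000450 / 0.000022496 = 20.004 pc.

20.0 pc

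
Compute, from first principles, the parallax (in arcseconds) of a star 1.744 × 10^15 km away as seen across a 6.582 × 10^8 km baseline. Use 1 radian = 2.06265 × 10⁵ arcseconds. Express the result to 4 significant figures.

θ ≈ B/d = (6.582 × 10^8) / (1.744 × 10^15) = 3.7741 × 10^-7 rad.
In arcseconds: 3.7741 × 10^-7 × 206265 = 0.077846″.

0.07785 arcsec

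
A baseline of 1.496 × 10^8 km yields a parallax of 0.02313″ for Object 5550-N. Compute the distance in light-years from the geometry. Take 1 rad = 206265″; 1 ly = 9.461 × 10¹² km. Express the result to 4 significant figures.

θ = 0.02313″ = 0.02313/206265 = 1.1214 × 10^-7 rad.
d = B/θ = (1.496 × 10^8) / (1.1214 × 10^-7) = 1.3340 × 10^15 km = (1.3340 × 10^15) / (9.461 × 10^12) ly = 141 ly.

141.0 ly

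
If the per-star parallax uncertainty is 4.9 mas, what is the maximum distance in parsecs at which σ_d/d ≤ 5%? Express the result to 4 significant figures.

σ_d/d = σ_p/p, so the condition is σ_p/p ≤ 0.05, i.e. p ≥ σ_p/0.05.
p_min = 4.9/0.05 = 98 mas = 0.098 arcsec.
d_max = 1/p_min = 1/0.098 = 10.204 pc.

10.20 pc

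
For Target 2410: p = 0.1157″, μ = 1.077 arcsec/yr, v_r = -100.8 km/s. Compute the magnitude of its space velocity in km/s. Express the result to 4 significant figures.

110.0 km/s

d = 1/p = 1/0.1157″ = 8.643 pc.
v_t = 4.740 μ d = 4.740 × 1.077 × 8.643 = 44.122 km/s.
v = √(v_r² + v_t²) = √((-100.8)² + 44.122²) = √12107.4 = 110.03 km/s.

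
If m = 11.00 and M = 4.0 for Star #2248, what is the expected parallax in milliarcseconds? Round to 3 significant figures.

m − M = 11.00 − 4.0 = 7.00.
d = 10^((m−M)/5 + 1) = 10^2.400 = 251.19 pc.
p = 1/d = 1/251.19 = 0.0039811 arcsec = 3.9811 mas.

3.98 mas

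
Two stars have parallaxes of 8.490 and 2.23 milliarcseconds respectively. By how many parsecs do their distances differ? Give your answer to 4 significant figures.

330.6 pc

d_A = 1/0.008490″ = 117.79 pc; d_B = 1/0.002230″ = 448.43 pc.
|d_B − d_A| = |448.43 − 117.79| = 330.64 pc.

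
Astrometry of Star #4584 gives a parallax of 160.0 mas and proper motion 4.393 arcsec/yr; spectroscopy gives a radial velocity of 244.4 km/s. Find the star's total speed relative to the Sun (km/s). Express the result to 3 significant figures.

277 km/s

d = 1/p = 1/0.1600″ = 6.25 pc.
v_t = 4.740 μ d = 4.740 × 4.393 × 6.25 = 130.14 km/s.
v = √(v_r² + v_t²) = √(244.4² + 130.14²) = √76667.8 = 276.89 km/s.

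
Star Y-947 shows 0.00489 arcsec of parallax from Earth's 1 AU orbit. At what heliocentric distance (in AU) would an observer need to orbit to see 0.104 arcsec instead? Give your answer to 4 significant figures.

Parallax scales linearly with baseline: p ∝ B, so B = p_target / p_Earth × 1 AU.
B = 0.104 / 0.00489 = 21.268 AU.

21.27 AU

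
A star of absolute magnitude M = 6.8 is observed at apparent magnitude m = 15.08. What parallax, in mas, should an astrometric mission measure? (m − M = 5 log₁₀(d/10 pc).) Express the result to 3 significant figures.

2.21 mas

m − M = 15.08 − 6.8 = 8.28.
d = 10^((m−M)/5 + 1) = 10^2.656 = 452.9 pc.
p = 1/d = 1/452.9 = 0.002208 arcsec = 2.208 mas.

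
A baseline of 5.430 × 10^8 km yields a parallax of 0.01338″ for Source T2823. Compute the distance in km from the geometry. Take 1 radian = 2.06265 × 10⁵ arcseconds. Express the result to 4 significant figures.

θ = 0.01338″ = 0.01338/206265 = 6.4868 × 10^-8 rad.
d = B/θ = (5.430 × 10^8) / (6.4868 × 10^-8) = 8.3708 × 10^15 km.

8.371 × 10^15 km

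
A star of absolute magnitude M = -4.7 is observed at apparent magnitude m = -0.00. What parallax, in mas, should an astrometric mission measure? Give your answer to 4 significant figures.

11.48 mas

m − M = -0.00 − (-4.7) = 4.70.
d = 10^((m−M)/5 + 1) = 10^1.940 = 87.096 pc.
p = 1/d = 1/87.096 = 0.011482 arcsec = 11.482 mas.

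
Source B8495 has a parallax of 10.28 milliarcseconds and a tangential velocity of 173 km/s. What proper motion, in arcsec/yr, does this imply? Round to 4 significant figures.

d = 1/p = 1/0.01028″ = 97.276 pc.
μ = v_t / (4.74 d) = 173 / (4.74 × 97.276) = 173 / 461.09 = 0.3752 ″/yr.

0.3752 arcsec/yr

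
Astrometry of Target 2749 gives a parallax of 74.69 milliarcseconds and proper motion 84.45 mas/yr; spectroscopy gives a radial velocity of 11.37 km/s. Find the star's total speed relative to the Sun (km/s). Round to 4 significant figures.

d = 1/p = 1/0.07469″ = 13.389 pc.
μ = 84.45 mas/yr = 0.08445 ″/yr.
v_t = 4.740 μ d = 4.740 × 0.08445 × 13.389 = 5.3595 km/s.
v = √(v_r² + v_t²) = √(11.37² + 5.3595²) = √158.001 = 12.57 km/s.

12.57 km/s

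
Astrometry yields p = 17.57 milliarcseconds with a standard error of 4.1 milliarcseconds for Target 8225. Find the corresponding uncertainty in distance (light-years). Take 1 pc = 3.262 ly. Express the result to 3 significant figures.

d = 1/p, so σ_d = σ_p / p².
σ_d = 0.00410 / (0.01757)² = 0.00410 / 0.0003087 = 13.282 pc = 13.282 × 3.262 ly = 43.326 ly.

43.3 ly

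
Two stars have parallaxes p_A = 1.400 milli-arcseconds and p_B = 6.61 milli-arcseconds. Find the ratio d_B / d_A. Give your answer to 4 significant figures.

Since d = 1/p, d_B/d_A = p_A/p_B.
= 1.400 / 6.61 = 0.2118.

0.2118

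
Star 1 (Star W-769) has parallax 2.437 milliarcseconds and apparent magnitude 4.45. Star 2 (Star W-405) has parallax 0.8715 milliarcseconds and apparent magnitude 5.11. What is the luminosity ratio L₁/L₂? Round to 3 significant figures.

L₁/L₂ = 0.235

d₁ = 1/p₁ = 1/0.002437″ = 410.34 pc; d₂ = 1/p₂ = 1/0.0008715″ = 1147.4 pc.
M₁ = m₁ − 5 log₁₀ d₁ + 5 = 4.45 − 13.0657 + 5 = -3.6157.
M₂ = 5.11 − 15.2986 + 5 = -5.1886.
L₁/L₂ = 10^(0.4(M₂ − M₁)) = 10^(0.4 × (-1.5729)) = 10^(-0.62916) = 0.23488.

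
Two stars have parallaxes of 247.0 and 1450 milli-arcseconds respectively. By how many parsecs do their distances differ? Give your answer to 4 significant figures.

3.359 pc

d_A = 1/0.2470″ = 4.0486 pc; d_B = 1/1.450″ = 0.68966 pc.
|d_B − d_A| = |0.68966 − 4.0486| = 3.3589 pc.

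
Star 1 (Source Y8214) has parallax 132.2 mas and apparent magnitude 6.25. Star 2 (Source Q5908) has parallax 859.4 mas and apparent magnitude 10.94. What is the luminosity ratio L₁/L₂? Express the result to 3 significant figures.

d₁ = 1/p₁ = 1/0.1322″ = 7.5643 pc; d₂ = 1/p₂ = 1/0.8594″ = 1.1636 pc.
M₁ = m₁ − 5 log₁₀ d₁ + 5 = 6.25 − 4.3938 + 5 = 6.8562.
M₂ = 10.94 − 0.3290 + 5 = 15.6110.
L₁/L₂ = 10^(0.4(M₂ − M₁)) = 10^(0.4 × 8.7548) = 10^3.50192 = 3176.3.

L₁/L₂ = 3180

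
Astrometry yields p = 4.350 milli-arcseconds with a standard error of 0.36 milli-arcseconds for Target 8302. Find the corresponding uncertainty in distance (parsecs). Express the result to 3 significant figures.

d = 1/p, so σ_d = σ_p / p².
σ_d = 0.000360 / (0.004350)² = 0.000360 / 0.000018923 = 19.024 pc.

19.0 pc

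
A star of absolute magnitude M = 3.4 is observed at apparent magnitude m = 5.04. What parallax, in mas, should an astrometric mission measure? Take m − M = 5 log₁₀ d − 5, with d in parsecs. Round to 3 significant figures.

47.0 mas

m − M = 5.04 − 3.4 = 1.64.
d = 10^((m−M)/5 + 1) = 10^1.328 = 21.281 pc.
p = 1/d = 1/21.281 = 0.04699 arcsec = 46.99 mas.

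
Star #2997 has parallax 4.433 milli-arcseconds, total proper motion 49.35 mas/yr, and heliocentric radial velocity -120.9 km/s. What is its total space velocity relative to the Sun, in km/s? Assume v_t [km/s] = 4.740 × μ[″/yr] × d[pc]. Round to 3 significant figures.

132 km/s

d = 1/p = 1/0.004433″ = 225.58 pc.
μ = 49.35 mas/yr = 0.04935 ″/yr.
v_t = 4.740 μ d = 4.740 × 0.04935 × 225.58 = 52.767 km/s.
v = √(v_r² + v_t²) = √((-120.9)² + 52.767²) = √17401.2 = 131.91 km/s.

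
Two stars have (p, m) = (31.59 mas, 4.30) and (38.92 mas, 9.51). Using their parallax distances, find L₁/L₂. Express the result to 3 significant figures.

L₁/L₂ = 184

d₁ = 1/p₁ = 1/0.03159″ = 31.656 pc; d₂ = 1/p₂ = 1/0.03892″ = 25.694 pc.
M₁ = m₁ − 5 log₁₀ d₁ + 5 = 4.30 − 7.5023 + 5 = 1.7977.
M₂ = 9.51 − 7.0492 + 5 = 7.4608.
L₁/L₂ = 10^(0.4(M₂ − M₁)) = 10^(0.4 × 5.6631) = 10^2.26524 = 184.18.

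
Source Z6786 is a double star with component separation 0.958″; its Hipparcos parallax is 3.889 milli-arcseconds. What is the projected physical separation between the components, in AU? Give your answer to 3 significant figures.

d = 1/p = 1/0.003889″ = 257.14 pc.
At distance d (pc), an angle of θ arcsec spans θ·d AU: s = 0.958 × 257.14 = 246.34 AU.

246 AU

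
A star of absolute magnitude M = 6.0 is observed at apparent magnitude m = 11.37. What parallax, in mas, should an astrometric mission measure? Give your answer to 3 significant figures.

m − M = 11.37 − 6.0 = 5.37.
d = 10^((m−M)/5 + 1) = 10^2.074 = 118.58 pc.
p = 1/d = 1/118.58 = 0.0084331 arcsec = 8.4331 mas.

8.43 mas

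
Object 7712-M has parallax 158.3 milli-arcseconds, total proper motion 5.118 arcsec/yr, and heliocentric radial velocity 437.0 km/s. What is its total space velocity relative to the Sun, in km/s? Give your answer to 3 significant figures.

d = 1/p = 1/0.1583″ = 6.3171 pc.
v_t = 4.740 μ d = 4.740 × 5.118 × 6.3171 = 153.25 km/s.
v = √(v_r² + v_t²) = √(437.0² + 153.25²) = √214455 = 463.09 km/s.

463 km/s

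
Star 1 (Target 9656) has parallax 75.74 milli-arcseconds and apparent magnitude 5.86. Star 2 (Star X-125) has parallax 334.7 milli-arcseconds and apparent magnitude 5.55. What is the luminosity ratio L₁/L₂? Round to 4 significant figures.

d₁ = 1/p₁ = 1/0.07574″ = 13.203 pc; d₂ = 1/p₂ = 1/0.3347″ = 2.9878 pc.
M₁ = m₁ − 5 log₁₀ d₁ + 5 = 5.86 − 5.6034 + 5 = 5.2566.
M₂ = 5.55 − 2.3768 + 5 = 8.1732.
L₁/L₂ = 10^(0.4(M₂ − M₁)) = 10^(0.4 × 2.9166) = 10^1.16664 = 14.677.

L₁/L₂ = 14.68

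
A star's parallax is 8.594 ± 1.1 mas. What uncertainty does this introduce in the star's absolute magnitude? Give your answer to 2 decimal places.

M = m − 5 log₁₀ d + 5 = m + 5 log₁₀ p + 5, so ∂M/∂p = 5/(p ln 10).
σ_M = (5/ln 10) · (σ_p/p) = 2.1715 × 1.1/8.594 = 2.1715 × 0.128 = 0.27795.

σ_M = 0.28 mag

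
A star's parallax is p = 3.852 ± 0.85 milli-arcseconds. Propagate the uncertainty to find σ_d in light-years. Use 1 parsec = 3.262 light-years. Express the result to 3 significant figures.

d = 1/p, so σ_d = σ_p / p².
σ_d = 0.000850 / (0.003852)² = 0.000850 / 0.000014838 = 57.285 pc = 57.285 × 3.262 ly = 186.86 ly.

187 ly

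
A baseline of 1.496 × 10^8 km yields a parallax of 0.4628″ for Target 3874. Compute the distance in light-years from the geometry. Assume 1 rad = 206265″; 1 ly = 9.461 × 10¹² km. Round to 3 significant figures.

θ = 0.4628″ = 0.4628/206265 = 2.2437 × 10^-6 rad.
d = B/θ = (1.496 × 10^8) / (2.2437 × 10^-6) = 6.6676 × 10^13 km = (6.6676 × 10^13) / (9.461 × 10^12) ly = 7.0475 ly.

7.05 ly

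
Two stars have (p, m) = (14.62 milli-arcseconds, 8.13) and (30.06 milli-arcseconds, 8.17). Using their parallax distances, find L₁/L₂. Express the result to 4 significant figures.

d₁ = 1/p₁ = 1/0.01462″ = 68.399 pc; d₂ = 1/p₂ = 1/0.03006″ = 33.267 pc.
M₁ = m₁ − 5 log₁₀ d₁ + 5 = 8.13 − 9.1752 + 5 = 3.9548.
M₂ = 8.17 − 7.6101 + 5 = 5.5599.
L₁/L₂ = 10^(0.4(M₂ − M₁)) = 10^(0.4 × 1.6051) = 10^0.64204 = 4.3857.

L₁/L₂ = 4.386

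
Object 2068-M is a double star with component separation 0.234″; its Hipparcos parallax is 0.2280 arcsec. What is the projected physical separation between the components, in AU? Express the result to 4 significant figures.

1.026 AU

d = 1/p = 1/0.2280″ = 4.386 pc.
At distance d (pc), an angle of θ arcsec spans θ·d AU: s = 0.234 × 4.386 = 1.0263 AU.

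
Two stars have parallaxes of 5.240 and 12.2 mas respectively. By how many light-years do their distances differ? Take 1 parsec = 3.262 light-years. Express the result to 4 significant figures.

d_A = 1/0.005240″ = 190.84 pc; d_B = 1/0.01220″ = 81.967 pc.
|d_B − d_A| = |81.967 − 190.84| = 108.87 pc = 108.87 × 3.262 ly = 355.13 ly.

355.1 ly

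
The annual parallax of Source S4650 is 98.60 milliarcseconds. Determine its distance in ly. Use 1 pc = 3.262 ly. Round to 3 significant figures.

33.1 ly

p = 98.60 milliarcseconds = 0.09860 arcsec.
d = 1/p = 1/0.09860 = 10.142 pc.
In light-years: 10.142 × 3.262 = 33.083 ly.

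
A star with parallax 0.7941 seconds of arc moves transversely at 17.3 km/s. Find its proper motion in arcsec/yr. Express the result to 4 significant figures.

2.898 arcsec/yr

d = 1/p = 1/0.7941″ = 1.2593 pc.
μ = v_t / (4.74 d) = 17.3 / (4.74 × 1.2593) = 17.3 / 5.9691 = 2.8983 ″/yr.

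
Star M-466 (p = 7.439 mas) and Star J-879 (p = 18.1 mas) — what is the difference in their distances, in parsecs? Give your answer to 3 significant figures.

79.2 pc

d_A = 1/0.007439″ = 134.43 pc; d_B = 1/0.01810″ = 55.249 pc.
|d_B − d_A| = |55.249 − 134.43| = 79.181 pc.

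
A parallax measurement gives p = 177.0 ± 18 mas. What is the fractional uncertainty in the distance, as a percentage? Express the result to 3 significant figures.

For d = 1/p, |σ_d/d| = |σ_p/p|.
σ_p/p = 18 / 177.0 = 0.10169 = 10.169%.

10.2%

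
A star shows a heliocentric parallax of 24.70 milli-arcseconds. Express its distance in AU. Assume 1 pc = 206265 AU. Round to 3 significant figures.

p = 24.70 milli-arcseconds = 0.02470 arcsec.
d = 1/p = 1/0.02470 = 40.486 pc.
In AU: 40.486 × 206265 = 8.3508 × 10^6 AU.

8.35 × 10^6 AU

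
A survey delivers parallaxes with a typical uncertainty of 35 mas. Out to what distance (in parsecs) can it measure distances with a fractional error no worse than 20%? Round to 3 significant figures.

5.71 pc

σ_d/d = σ_p/p, so the condition is σ_p/p ≤ 0.20, i.e. p ≥ σ_p/0.20.
p_min = 35/0.20 = 175 mas = 0.175 arcsec.
d_max = 1/p_min = 1/0.175 = 5.7143 pc.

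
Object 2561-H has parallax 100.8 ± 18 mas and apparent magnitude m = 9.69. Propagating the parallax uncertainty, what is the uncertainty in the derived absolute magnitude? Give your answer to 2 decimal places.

σ_M = 0.39 mag

M = m − 5 log₁₀ d + 5 = m + 5 log₁₀ p + 5, so ∂M/∂p = 5/(p ln 10).
σ_M = (5/ln 10) · (σ_p/p) = 2.1715 × 18/100.8 = 2.1715 × 0.17857 = 0.38776.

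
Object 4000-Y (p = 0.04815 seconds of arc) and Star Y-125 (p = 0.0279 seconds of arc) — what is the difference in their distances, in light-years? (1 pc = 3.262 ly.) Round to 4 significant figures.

d_A = 1/0.04815″ = 20.768 pc; d_B = 1/0.02790″ = 35.842 pc.
|d_B − d_A| = |35.842 − 20.768| = 15.074 pc = 15.074 × 3.262 ly = 49.171 ly.

49.17 ly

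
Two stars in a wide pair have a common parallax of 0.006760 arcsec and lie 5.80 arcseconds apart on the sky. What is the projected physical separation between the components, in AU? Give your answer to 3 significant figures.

d = 1/p = 1/0.006760″ = 147.93 pc.
At distance d (pc), an angle of θ arcsec spans θ·d AU: s = 5.80 × 147.93 = 857.99 AU.

858 AU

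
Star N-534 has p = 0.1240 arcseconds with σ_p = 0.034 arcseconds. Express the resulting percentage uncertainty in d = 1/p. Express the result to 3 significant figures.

For d = 1/p, |σ_d/d| = |σ_p/p|.
σ_p/p = 0.034 / 0.1240 = 0.27419 = 27.419%.

27.4%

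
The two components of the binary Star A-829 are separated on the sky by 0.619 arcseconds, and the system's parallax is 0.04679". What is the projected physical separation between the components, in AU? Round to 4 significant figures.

d = 1/p = 1/0.04679″ = 21.372 pc.
At distance d (pc), an angle of θ arcsec spans θ·d AU: s = 0.619 × 21.372 = 13.229 AU.

13.23 AU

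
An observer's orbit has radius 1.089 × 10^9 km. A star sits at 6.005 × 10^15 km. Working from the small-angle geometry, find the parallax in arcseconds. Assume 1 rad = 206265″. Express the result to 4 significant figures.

0.03741 arcsec

θ ≈ B/d = (1.089 × 10^9) / (6.005 × 10^15) = 1.8135 × 10^-7 rad.
In arcseconds: 1.8135 × 10^-7 × 206265 = 0.037406″.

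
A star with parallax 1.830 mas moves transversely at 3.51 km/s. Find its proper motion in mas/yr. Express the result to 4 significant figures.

d = 1/p = 1/0.001830″ = 546.45 pc.
μ = v_t / (4.74 d) = 3.51 / (4.74 × 546.45) = 3.51 / 2590.2 = 0.0013551 ″/yr = 1.3551 mas/yr.

1.355 mas/yr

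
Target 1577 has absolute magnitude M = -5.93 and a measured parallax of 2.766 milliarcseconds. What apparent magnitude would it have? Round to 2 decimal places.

d = 1/p = 1/0.002766″ = 361.53 pc.
m − M = 5 log₁₀ d − 5 = 5 log₁₀(361.53) − 5 = 12.7907 − 5 = 7.7907.
m = M + (m − M) = -5.93 + 7.7907 = 1.86.

m = 1.86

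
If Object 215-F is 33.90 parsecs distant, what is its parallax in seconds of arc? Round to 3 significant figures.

0.0295 arcsec

p = 1/d = 1/33.9 = 0.029499 arcsec.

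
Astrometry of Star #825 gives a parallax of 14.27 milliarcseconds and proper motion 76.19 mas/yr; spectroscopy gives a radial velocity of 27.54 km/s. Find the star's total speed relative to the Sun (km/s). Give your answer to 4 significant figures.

37.40 km/s

d = 1/p = 1/0.01427″ = 70.077 pc.
μ = 76.19 mas/yr = 0.07619 ″/yr.
v_t = 4.740 μ d = 4.740 × 0.07619 × 70.077 = 25.308 km/s.
v = √(v_r² + v_t²) = √(27.54² + 25.308²) = √1398.95 = 37.403 km/s.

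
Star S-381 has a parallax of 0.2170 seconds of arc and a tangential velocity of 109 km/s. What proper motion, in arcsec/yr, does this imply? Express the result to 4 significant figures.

4.990 arcsec/yr

d = 1/p = 1/0.2170″ = 4.6083 pc.
μ = v_t / (4.74 d) = 109 / (4.74 × 4.6083) = 109 / 21.843 = 4.9902 ″/yr.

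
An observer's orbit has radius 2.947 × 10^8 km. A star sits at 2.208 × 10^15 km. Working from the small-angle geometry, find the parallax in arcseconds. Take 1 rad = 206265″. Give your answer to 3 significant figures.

θ ≈ B/d = (2.947 × 10^8) / (2.208 × 10^15) = 1.3347 × 10^-7 rad.
In arcseconds: 1.3347 × 10^-7 × 206265 = 0.02753″.

0.0275 arcsec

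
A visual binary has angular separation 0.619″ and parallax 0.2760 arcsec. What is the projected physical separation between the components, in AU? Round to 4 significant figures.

d = 1/p = 1/0.2760″ = 3.6232 pc.
At distance d (pc), an angle of θ arcsec spans θ·d AU: s = 0.619 × 3.6232 = 2.2428 AU.

2.243 AU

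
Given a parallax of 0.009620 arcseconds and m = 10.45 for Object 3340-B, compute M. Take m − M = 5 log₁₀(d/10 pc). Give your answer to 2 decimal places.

M = 5.37

d = 1/p = 1/0.009620″ = 103.95 pc.
m − M = 5 log₁₀(103.95) − 5 = 10.0841 − 5 = 5.0841.
M = m − (m − M) = 10.45 − 5.0841 = 5.37.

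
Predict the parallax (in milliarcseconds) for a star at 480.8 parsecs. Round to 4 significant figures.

p = 1/d = 1/480.8 = 0.0020799 arcsec.
= 0.0020799 × 1000 = 2.0799 mas.

2.080 mas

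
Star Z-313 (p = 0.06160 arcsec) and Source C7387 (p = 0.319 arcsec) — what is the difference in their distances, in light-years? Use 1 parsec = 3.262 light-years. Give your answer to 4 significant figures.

d_A = 1/0.06160″ = 16.234 pc; d_B = 1/0.3190″ = 3.1348 pc.
|d_B − d_A| = |3.1348 − 16.234| = 13.099 pc = 13.099 × 3.262 ly = 42.729 ly.

42.73 ly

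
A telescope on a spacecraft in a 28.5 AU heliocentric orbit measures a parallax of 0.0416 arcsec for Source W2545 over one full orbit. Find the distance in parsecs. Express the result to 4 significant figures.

685.1 pc

With baseline B (in AU) and parallax p (in arcsec), d = B/p parsecs.
d = 28.5 / 0.0416 = 685.1 pc.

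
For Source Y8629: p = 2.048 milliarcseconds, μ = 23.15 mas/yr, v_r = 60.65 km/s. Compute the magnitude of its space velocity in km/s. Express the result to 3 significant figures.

d = 1/p = 1/0.002048″ = 488.28 pc.
μ = 23.15 mas/yr = 0.02315 ″/yr.
v_t = 4.740 μ d = 4.740 × 0.02315 × 488.28 = 53.579 km/s.
v = √(v_r² + v_t²) = √(60.65² + 53.579²) = √6549.13 = 80.927 km/s.

80.9 km/s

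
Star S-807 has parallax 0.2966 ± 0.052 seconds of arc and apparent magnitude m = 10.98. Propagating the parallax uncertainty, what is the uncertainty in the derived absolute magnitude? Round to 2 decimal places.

M = m − 5 log₁₀ d + 5 = m + 5 log₁₀ p + 5, so ∂M/∂p = 5/(p ln 10).
σ_M = (5/ln 10) · (σ_p/p) = 2.1715 × 0.052/0.2966 = 2.1715 × 0.17532 = 0.38071.

σ_M = 0.38 mag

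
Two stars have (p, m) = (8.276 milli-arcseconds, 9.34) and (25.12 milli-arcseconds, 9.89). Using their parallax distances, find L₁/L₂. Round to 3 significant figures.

d₁ = 1/p₁ = 1/0.008276″ = 120.83 pc; d₂ = 1/p₂ = 1/0.02512″ = 39.809 pc.
M₁ = m₁ − 5 log₁₀ d₁ + 5 = 9.34 − 10.4109 + 5 = 3.9291.
M₂ = 9.89 − 7.9999 + 5 = 6.8901.
L₁/L₂ = 10^(0.4(M₂ − M₁)) = 10^(0.4 × 2.9610) = 10^1.18440 = 15.29.

L₁/L₂ = 15.3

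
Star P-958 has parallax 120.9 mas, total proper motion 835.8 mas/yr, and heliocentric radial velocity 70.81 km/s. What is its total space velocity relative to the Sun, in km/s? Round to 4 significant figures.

78.02 km/s

d = 1/p = 1/0.1209″ = 8.2713 pc.
μ = 835.8 mas/yr = 0.8358 ″/yr.
v_t = 4.740 μ d = 4.740 × 0.8358 × 8.2713 = 32.768 km/s.
v = √(v_r² + v_t²) = √(70.81² + 32.768²) = √6087.8 = 78.024 km/s.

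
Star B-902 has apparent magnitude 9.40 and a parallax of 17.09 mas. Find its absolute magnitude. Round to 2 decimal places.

d = 1/p = 1/0.01709″ = 58.514 pc.
m − M = 5 log₁₀(58.514) − 5 = 8.8363 − 5 = 3.8363.
M = m − (m − M) = 9.40 − 3.8363 = 5.56.

M = 5.56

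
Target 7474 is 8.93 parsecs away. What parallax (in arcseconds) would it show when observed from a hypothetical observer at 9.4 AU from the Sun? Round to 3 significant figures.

1.05 arcsec

p (arcsec) = B (AU) / d (pc).
p = 9.4 / 8.93 = 1.0526 arcsec.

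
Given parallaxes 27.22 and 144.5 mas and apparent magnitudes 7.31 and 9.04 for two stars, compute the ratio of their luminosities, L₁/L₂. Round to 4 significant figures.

d₁ = 1/p₁ = 1/0.02722″ = 36.738 pc; d₂ = 1/p₂ = 1/0.1445″ = 6.9204 pc.
M₁ = m₁ − 5 log₁₀ d₁ + 5 = 7.31 − 7.8256 + 5 = 4.4844.
M₂ = 9.04 − 4.2007 + 5 = 9.8393.
L₁/L₂ = 10^(0.4(M₂ − M₁)) = 10^(0.4 × 5.3549) = 10^2.14196 = 138.66.

L₁/L₂ = 138.7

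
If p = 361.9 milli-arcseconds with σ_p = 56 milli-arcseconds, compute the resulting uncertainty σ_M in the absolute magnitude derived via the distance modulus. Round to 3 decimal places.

σ_M = 0.336 mag

M = m − 5 log₁₀ d + 5 = m + 5 log₁₀ p + 5, so ∂M/∂p = 5/(p ln 10).
σ_M = (5/ln 10) · (σ_p/p) = 2.1715 × 56/361.9 = 2.1715 × 0.15474 = 0.33602.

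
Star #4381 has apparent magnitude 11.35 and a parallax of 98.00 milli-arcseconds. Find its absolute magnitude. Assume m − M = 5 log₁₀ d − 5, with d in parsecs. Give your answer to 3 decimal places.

d = 1/p = 1/0.09800″ = 10.204 pc.
m − M = 5 log₁₀(10.204) − 5 = 5.0439 − 5 = 0.0439.
M = m − (m − M) = 11.35 − 0.0439 = 11.306.

M = 11.306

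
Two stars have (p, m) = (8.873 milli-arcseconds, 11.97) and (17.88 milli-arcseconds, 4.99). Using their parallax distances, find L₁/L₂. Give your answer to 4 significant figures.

d₁ = 1/p₁ = 1/0.008873″ = 112.7 pc; d₂ = 1/p₂ = 1/0.01788″ = 55.928 pc.
M₁ = m₁ − 5 log₁₀ d₁ + 5 = 11.97 − 10.2596 + 5 = 6.7104.
M₂ = 4.99 − 8.7381 + 5 = 1.2519.
L₁/L₂ = 10^(0.4(M₂ − M₁)) = 10^(0.4 × (-5.4585)) = 10^(-2.18340) = 0.0065554.

L₁/L₂ = 0.006555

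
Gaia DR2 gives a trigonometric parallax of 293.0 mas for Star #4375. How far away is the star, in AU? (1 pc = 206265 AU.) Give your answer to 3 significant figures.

704000 AU

p = 293.0 mas = 0.2930 arcsec.
d = 1/p = 1/0.2930 = 3.413 pc.
In AU: 3.413 × 206265 = 7.0398 × 10^5 AU.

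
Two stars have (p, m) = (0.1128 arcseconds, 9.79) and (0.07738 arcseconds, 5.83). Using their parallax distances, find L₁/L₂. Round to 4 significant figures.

d₁ = 1/p₁ = 1/0.1128″ = 8.8652 pc; d₂ = 1/p₂ = 1/0.07738″ = 12.923 pc.
M₁ = m₁ − 5 log₁₀ d₁ + 5 = 9.79 − 4.7384 + 5 = 10.0516.
M₂ = 5.83 − 5.5568 + 5 = 5.2732.
L₁/L₂ = 10^(0.4(M₂ − M₁)) = 10^(0.4 × (-4.7784)) = 10^(-1.91136) = 0.012264.

L₁/L₂ = 0.01226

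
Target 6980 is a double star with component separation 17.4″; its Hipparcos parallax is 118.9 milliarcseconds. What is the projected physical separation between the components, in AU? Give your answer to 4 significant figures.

146.3 AU

d = 1/p = 1/0.1189″ = 8.4104 pc.
At distance d (pc), an angle of θ arcsec spans θ·d AU: s = 17.4 × 8.4104 = 146.34 AU.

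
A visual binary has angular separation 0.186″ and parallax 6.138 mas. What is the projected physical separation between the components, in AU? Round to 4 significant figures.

d = 1/p = 1/0.006138″ = 162.92 pc.
At distance d (pc), an angle of θ arcsec spans θ·d AU: s = 0.186 × 162.92 = 30.303 AU.

30.30 AU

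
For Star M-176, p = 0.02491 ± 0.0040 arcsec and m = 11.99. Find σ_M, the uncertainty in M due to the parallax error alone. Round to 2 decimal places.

σ_M = 0.35 mag

M = m − 5 log₁₀ d + 5 = m + 5 log₁₀ p + 5, so ∂M/∂p = 5/(p ln 10).
σ_M = (5/ln 10) · (σ_p/p) = 2.1715 × 0.0040/0.02491 = 2.1715 × 0.16058 = 0.3487.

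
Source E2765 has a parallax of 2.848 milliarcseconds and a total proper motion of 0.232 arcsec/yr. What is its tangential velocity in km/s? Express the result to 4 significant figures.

d = 1/p = 1/0.002848″ = 351.12 pc.
v_t = 4.74 × μ × d = 4.74 × 0.232 × 351.12 = 386.12 km/s.

386.1 km/s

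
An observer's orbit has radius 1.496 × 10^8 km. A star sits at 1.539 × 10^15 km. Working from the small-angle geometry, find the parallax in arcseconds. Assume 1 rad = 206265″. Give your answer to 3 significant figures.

θ ≈ B/d = (1.496 × 10^8) / (1.539 × 10^15) = 9.7206 × 10^-8 rad.
In arcseconds: 9.7206 × 10^-8 × 206265 = 0.02005″.

0.0201 arcsec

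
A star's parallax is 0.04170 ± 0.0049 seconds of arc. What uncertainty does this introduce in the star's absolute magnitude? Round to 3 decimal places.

σ_M = 0.255 mag

M = m − 5 log₁₀ d + 5 = m + 5 log₁₀ p + 5, so ∂M/∂p = 5/(p ln 10).
σ_M = (5/ln 10) · (σ_p/p) = 2.1715 × 0.0049/0.04170 = 2.1715 × 0.11751 = 0.25517.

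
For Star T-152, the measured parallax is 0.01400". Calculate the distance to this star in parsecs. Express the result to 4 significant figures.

71.43 pc

d = 1/p = 1/0.01400 = 71.429 pc.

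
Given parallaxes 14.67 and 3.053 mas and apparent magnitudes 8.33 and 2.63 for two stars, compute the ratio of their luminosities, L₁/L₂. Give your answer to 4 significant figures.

L₁/L₂ = 0.0002273

d₁ = 1/p₁ = 1/0.01467″ = 68.166 pc; d₂ = 1/p₂ = 1/0.003053″ = 327.55 pc.
M₁ = m₁ − 5 log₁₀ d₁ + 5 = 8.33 − 9.1678 + 5 = 4.1622.
M₂ = 2.63 − 12.5764 + 5 = -4.9464.
L₁/L₂ = 10^(0.4(M₂ − M₁)) = 10^(0.4 × (-9.1086)) = 10^(-3.64344) = 0.00022728.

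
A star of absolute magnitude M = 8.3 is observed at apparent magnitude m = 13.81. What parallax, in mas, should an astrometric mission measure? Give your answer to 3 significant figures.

7.91 mas

m − M = 13.81 − 8.3 = 5.51.
d = 10^((m−M)/5 + 1) = 10^2.102 = 126.47 pc.
p = 1/d = 1/126.47 = 0.007907 arcsec = 7.907 mas.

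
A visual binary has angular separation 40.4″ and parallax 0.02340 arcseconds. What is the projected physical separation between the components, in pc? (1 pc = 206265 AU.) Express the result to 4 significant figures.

d = 1/p = 1/0.02340″ = 42.735 pc.
At distance d (pc), an angle of θ arcsec spans θ·d AU: s = 40.4 × 42.735 = 1726.5 AU.
= 1726.5 / 206265 = 0.0083703 pc.

0.008370 pc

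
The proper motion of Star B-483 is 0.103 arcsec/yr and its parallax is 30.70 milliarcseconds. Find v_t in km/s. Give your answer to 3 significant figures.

d = 1/p = 1/0.03070″ = 32.573 pc.
v_t = 4.74 × μ × d = 4.74 × 0.103 × 32.573 = 15.903 km/s.

15.9 km/s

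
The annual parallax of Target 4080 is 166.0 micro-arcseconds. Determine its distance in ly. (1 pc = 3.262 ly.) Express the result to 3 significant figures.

p = 166.0 micro-arcseconds = 0.0001660 arcsec.
d = 1/p = 1/0.0001660 = 6024.1 pc.
In light-years: 6024.1 × 3.262 = 19651 ly.

19700 ly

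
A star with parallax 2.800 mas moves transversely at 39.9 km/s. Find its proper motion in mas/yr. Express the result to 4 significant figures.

d = 1/p = 1/0.002800″ = 357.14 pc.
μ = v_t / (4.74 d) = 39.9 / (4.74 × 357.14) = 39.9 / 1692.8 = 0.02357 ″/yr = 23.57 mas/yr.

23.57 mas/yr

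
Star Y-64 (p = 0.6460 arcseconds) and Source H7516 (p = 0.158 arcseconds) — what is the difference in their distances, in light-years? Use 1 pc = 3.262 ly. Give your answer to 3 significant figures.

15.6 ly

d_A = 1/0.6460″ = 1.548 pc; d_B = 1/0.1580″ = 6.3291 pc.
|d_B − d_A| = |6.3291 − 1.548| = 4.7811 pc = 4.7811 × 3.262 ly = 15.596 ly.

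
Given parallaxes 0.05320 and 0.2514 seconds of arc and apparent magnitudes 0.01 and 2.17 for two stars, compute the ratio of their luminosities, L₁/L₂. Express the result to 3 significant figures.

L₁/L₂ = 163

d₁ = 1/p₁ = 1/0.05320″ = 18.797 pc; d₂ = 1/p₂ = 1/0.2514″ = 3.9777 pc.
M₁ = m₁ − 5 log₁₀ d₁ + 5 = 0.01 − 6.3704 + 5 = -1.3604.
M₂ = 2.17 − 2.9982 + 5 = 4.1718.
L₁/L₂ = 10^(0.4(M₂ − M₁)) = 10^(0.4 × 5.5322) = 10^2.21288 = 163.26.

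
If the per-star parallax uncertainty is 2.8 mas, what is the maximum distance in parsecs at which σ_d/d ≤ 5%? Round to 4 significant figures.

σ_d/d = σ_p/p, so the condition is σ_p/p ≤ 0.05, i.e. p ≥ σ_p/0.05.
p_min = 2.8/0.05 = 56 mas = 0.056 arcsec.
d_max = 1/p_min = 1/0.056 = 17.857 pc.

17.86 pc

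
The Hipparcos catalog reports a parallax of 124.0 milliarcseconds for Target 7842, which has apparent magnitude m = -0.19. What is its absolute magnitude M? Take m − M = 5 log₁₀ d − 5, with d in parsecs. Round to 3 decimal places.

d = 1/p = 1/0.1240″ = 8.0645 pc.
m − M = 5 log₁₀(8.0645) − 5 = 4.5329 − 5 = -0.4671.
M = m − (m − M) = -0.19 − (-0.4671) = 0.277.

M = 0.277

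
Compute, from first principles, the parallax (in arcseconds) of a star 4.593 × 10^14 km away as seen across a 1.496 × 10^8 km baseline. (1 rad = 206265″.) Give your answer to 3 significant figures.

0.0672 arcsec

θ ≈ B/d = (1.496 × 10^8) / (4.593 × 10^14) = 3.2571 × 10^-7 rad.
In arcseconds: 3.2571 × 10^-7 × 206265 = 0.067183″.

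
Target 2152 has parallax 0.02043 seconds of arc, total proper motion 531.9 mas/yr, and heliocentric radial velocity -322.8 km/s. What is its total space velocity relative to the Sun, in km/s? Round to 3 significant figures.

d = 1/p = 1/0.02043″ = 48.948 pc.
μ = 531.9 mas/yr = 0.5319 ″/yr.
v_t = 4.740 μ d = 4.740 × 0.5319 × 48.948 = 123.41 km/s.
v = √(v_r² + v_t²) = √((-322.8)² + 123.41²) = √119430 = 345.59 km/s.

346 km/s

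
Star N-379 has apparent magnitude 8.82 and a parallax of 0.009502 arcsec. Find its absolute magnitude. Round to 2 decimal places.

d = 1/p = 1/0.009502″ = 105.24 pc.
m − M = 5 log₁₀(105.24) − 5 = 10.1109 − 5 = 5.1109.
M = m − (m − M) = 8.82 − 5.1109 = 3.71.

M = 3.71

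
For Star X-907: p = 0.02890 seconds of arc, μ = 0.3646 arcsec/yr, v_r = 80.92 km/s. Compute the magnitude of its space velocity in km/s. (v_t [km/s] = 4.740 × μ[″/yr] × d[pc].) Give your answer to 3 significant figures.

101 km/s

d = 1/p = 1/0.02890″ = 34.602 pc.
v_t = 4.740 μ d = 4.740 × 0.3646 × 34.602 = 59.799 km/s.
v = √(v_r² + v_t²) = √(80.92² + 59.799²) = √10124 = 100.62 km/s.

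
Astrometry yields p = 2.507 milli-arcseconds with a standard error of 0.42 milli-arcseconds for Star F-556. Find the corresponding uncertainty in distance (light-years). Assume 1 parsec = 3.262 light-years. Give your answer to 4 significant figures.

218.0 ly

d = 1/p, so σ_d = σ_p / p².
σ_d = 0.000420 / (0.002507)² = 0.000420 / 0.000006285 = 66.826 pc = 66.826 × 3.262 ly = 217.99 ly.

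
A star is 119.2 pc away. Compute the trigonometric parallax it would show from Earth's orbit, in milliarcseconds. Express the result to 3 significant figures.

p = 1/d = 1/119.2 = 0.0083893 arcsec.
= 0.0083893 × 1000 = 8.3893 mas.

8.39 mas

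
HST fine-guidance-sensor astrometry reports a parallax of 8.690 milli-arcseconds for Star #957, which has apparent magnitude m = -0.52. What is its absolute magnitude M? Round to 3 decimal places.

d = 1/p = 1/0.008690″ = 115.07 pc.
m − M = 5 log₁₀(115.07) − 5 = 10.3048 − 5 = 5.3048.
M = m − (m − M) = -0.52 − 5.3048 = -5.825.

M = -5.825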